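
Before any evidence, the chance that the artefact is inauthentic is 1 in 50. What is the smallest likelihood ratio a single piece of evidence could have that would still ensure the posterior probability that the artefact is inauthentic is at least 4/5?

Prior odds = 0.02/0.98 = 1/49.
Target odds = 0.8/0.2 = 4.
Required Bayes factor = 4 ÷ (1/49) = 196.

196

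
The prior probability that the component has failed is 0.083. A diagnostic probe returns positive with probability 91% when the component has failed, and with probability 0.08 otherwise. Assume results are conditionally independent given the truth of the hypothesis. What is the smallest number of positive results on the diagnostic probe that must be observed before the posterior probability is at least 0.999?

4

Prior odds = 0.083/0.917 = 83/917.
Likelihood ratio of a positive result = 0.91/0.08 = 11.375.
Target posterior odds = 0.999/0.001 = 999.
Require 11.375ⁿ ≥ 999 ÷ (83/917) = 916083/83.
11.375³ = 753571/512 falls short of 916083/83 but 11.375⁴ = 68574961/4096 reaches it, so n = 4.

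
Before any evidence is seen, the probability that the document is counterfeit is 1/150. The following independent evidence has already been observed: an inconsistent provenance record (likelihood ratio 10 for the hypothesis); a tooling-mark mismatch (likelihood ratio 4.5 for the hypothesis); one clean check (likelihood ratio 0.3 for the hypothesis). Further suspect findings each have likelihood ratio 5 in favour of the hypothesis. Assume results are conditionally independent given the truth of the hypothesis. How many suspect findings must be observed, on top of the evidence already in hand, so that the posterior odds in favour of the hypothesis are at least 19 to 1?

Prior odds = (1/150)/(149/150) = 1/149.
Combined Bayes factor of the evidence already in hand = 10 × 4.5 × 0.3 = 13.5.
Odds after that evidence = (1/149) × 13.5 = 27/298.
Target odds = 19.
Need 5ⁿ ≥ 19 ÷ (27/298) = 5662/27.
5³ = 125 falls short of 5662/27 but 5⁴ = 625 reaches it, so n = 4.

4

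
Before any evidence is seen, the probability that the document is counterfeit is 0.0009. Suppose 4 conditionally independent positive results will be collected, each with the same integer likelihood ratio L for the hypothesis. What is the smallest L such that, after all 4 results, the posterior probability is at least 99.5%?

22

Prior odds = 0.0009/0.9991 = 9/9991.
Target odds = 0.995/0.005 = 199.
Need L⁴ ≥ 199 ÷ (9/9991) = 1988209/9.
21⁴ = 194481 < 1988209/9 ≤ 234256 = 22⁴, so L = 22.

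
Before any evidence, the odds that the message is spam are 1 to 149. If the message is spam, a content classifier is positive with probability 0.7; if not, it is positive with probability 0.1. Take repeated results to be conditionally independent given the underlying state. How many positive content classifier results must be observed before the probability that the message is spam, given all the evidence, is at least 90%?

Prior odds = 1/149.
Likelihood ratio of a positive = 0.7/0.1 = 7.
Target odds: 0.9 ÷ 0.1 = 9.
Require 7ⁿ ≥ 9 ÷ (1/149) = 1341.
7³ = 343 falls short of 1341 but 7⁴ = 2401 reaches it, so n = 4.

4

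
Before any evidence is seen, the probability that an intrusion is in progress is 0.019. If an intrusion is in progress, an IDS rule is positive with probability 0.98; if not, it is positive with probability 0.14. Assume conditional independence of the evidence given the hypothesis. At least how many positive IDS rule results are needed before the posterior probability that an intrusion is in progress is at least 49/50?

5

Prior odds = 0.019/0.981 = 19/981.
Likelihood ratio of a positive = 0.98/0.14 = 7.
Target odds: 0.98 ÷ 0.02 = 49.
Require 7ⁿ ≥ 49 ÷ (19/981) = 48069/19.
7⁴ = 2401 falls short of 48069/19 but 7⁵ = 16807 reaches it, so n = 5.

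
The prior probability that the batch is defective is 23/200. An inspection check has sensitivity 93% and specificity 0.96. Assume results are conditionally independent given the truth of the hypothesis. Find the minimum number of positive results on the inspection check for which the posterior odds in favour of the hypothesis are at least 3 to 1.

Prior odds = 0.115/0.885 = 23/177.
False-positive rate = 1 − 0.96 = 0.04; likelihood ratio of a positive = 0.93/0.04 = 23.25.
Target odds = 3.
Need (23/177) × 23.25ⁿ ≥ 3, i.e. 23.25ⁿ ≥ 531/23.
23.25¹ = 23.25, which meets the required 531/23; so n = 1.

1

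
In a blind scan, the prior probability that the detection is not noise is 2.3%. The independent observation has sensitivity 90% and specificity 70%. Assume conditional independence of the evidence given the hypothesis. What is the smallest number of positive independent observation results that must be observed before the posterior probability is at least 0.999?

Prior odds = 0.023/0.977 = 23/977.
False-positive rate = 1 − 0.7 = 0.3; likelihood ratio of a positive = 0.9/0.3 = 3.
Target odds: 0.999 ÷ 0.001 = 999.
Need (23/977) × 3ⁿ ≥ 999, i.e. 3ⁿ ≥ 976023/23.
3⁹ = 19683 falls short of 976023/23 but 3¹⁰ = 59049 reaches it, so n = 10.

10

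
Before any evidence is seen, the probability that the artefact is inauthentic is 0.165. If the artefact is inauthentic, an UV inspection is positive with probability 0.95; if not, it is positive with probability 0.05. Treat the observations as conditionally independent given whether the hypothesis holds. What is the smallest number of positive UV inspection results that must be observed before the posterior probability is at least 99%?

3

Prior odds: 0.165 ÷ 0.835 = 33/167.
Likelihood ratio of a positive = 0.95/0.05 = 19.
Target odds: 0.99 ÷ 0.01 = 99.
Require 19ⁿ ≥ 99 ÷ (33/167) = 501.
19² = 361 falls short of 501 but 19³ = 6859 reaches it, so n = 3.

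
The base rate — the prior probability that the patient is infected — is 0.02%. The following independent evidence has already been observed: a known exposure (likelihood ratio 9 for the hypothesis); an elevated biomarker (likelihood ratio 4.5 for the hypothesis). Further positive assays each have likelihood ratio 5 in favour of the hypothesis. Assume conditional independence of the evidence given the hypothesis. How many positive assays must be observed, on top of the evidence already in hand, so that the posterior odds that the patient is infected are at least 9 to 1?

Prior odds = 0.0002/0.9998 = 1/4999.
Combined Bayes factor of the evidence already in hand = 9 × 4.5 = 40.5.
Odds after that evidence = (1/4999) × 40.5 = 81/9998.
Target odds = 9.
Need 5ⁿ ≥ 9 ÷ (81/9998) = 9998/9.
5⁴ = 625 falls short of 9998/9 but 5⁵ = 3125 reaches it, so n = 5.

5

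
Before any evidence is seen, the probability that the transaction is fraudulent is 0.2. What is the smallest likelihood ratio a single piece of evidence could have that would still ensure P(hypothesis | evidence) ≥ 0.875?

28

Prior odds = 0.2/0.8 = 0.25.
Target odds = 0.875/0.125 = 7.
Required Bayes factor = 7 ÷ 0.25 = 28.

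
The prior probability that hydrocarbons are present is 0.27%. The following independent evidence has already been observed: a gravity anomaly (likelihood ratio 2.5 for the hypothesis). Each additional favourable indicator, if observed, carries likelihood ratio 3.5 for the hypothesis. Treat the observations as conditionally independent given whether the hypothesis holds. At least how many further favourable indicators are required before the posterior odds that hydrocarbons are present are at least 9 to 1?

Prior odds = 0.0027/0.9973 = 27/9973.
Bayes factor of the evidence already in hand = 2.5.
Odds after that evidence = (27/9973) × 2.5 = 135/19946.
Target odds = 9.
Need 3.5ⁿ ≥ 9 ÷ (135/19946) = 19946/15.
3.5⁵ = 525.21875 falls short of 19946/15 but 3.5⁶ = 1838.265625 reaches it, so n = 6.

6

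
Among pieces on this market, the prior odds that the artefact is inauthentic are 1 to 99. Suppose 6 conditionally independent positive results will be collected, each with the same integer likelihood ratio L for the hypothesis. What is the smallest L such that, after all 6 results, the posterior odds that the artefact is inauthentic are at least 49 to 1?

Prior odds = 1/99.
Target odds = 49.
Need L⁶ ≥ 49 ÷ (1/99) = 4851.
4⁶ = 4096 < 4851 ≤ 15625 = 5⁶, so L = 5.

5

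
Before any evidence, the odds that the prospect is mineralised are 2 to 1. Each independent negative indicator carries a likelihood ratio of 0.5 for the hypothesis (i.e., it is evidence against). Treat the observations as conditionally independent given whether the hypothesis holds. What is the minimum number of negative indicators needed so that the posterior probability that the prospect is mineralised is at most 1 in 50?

Prior odds = 2.
Likelihood ratio per negative indicator = 0.5.
Target odds: 0.02 ÷ 0.98 = 1/49.
Need 2 × 0.5ⁿ ≤ 1/49, i.e. 0.5ⁿ ≤ 1/98.
0.5⁶ = 0.015625 is still above 1/98 but 0.5⁷ = 0.0078125 is at or below it, so n = 7.

7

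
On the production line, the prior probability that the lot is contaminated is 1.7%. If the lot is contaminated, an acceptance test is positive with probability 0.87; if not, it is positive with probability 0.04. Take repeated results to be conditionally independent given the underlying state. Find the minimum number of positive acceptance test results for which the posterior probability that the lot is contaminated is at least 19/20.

Prior odds = 0.017/0.983 = 17/983.
Likelihood ratio of a positive = 0.87/0.04 = 21.75.
Target odds: 0.95 ÷ 0.05 = 19.
Need (17/983) × 21.75ⁿ ≥ 19, i.e. 21.75ⁿ ≥ 18677/17.
21.75² = 473.0625 falls short of 18677/17 but 21.75³ = 658503/64 reaches it, so n = 3.

3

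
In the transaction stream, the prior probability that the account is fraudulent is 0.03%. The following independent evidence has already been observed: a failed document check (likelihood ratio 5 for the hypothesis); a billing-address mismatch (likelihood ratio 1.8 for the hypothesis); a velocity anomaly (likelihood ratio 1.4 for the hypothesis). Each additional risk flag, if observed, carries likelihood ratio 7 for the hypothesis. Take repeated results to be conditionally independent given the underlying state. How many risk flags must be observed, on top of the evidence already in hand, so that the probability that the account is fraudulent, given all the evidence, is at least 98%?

5

Prior odds = 0.0003/0.9997 = 3/9997.
Combined Bayes factor of the evidence already in hand = 5 × 1.8 × 1.4 = 12.6.
Odds after that evidence = (3/9997) × 12.6 = 189/49985.
Target odds = 0.98/0.02 = 49.
Need 7ⁿ ≥ 49 ÷ (189/49985) = 349895/27.
7⁴ = 2401 falls short of 349895/27 but 7⁵ = 16807 reaches it, so n = 5.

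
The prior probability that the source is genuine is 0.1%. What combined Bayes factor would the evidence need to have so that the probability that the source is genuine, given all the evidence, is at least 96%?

23976

Prior odds = 0.001/0.999 = 1/999.
Target odds = 0.96/0.04 = 24.
Required Bayes factor = 24 ÷ (1/999) = 23976.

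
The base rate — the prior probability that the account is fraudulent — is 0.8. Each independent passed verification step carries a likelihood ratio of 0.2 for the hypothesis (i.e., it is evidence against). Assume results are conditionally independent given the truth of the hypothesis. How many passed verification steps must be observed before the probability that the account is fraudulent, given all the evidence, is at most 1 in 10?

3

Prior odds: 0.8 ÷ 0.2 = 4.
Likelihood ratio per passed verification step = 0.2.
Target posterior odds = 0.1/0.9 = 1/9.
Need 4 × 0.2ⁿ ≤ 1/9, i.e. 0.2ⁿ ≤ 1/36.
0.2² = 0.04 is still above 1/36 but 0.2³ = 0.008 is at or below it, so n = 3.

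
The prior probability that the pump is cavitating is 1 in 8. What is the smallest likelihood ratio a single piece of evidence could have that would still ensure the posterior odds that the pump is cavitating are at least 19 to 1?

Prior odds = 0.125/0.875 = 1/7.
Target odds = 19.
Required Bayes factor = 19 ÷ (1/7) = 133.

133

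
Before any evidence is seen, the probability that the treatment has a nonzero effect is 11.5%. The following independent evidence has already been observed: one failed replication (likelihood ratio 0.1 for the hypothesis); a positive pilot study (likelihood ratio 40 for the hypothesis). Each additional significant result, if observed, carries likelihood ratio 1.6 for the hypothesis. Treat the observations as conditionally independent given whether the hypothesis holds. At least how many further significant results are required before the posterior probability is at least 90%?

Prior odds = 0.115/0.885 = 23/177.
Combined Bayes factor of the evidence already in hand = 0.1 × 40 = 4.
Odds after that evidence = (23/177) × 4 = 92/177.
Target odds = 0.9/0.1 = 9.
Need 1.6ⁿ ≥ 9 ÷ (92/177) = 1593/92.
1.6⁶ = 262144/15625 falls short of 1593/92 but 1.6⁷ = 2097152/78125 reaches it, so n = 7.

7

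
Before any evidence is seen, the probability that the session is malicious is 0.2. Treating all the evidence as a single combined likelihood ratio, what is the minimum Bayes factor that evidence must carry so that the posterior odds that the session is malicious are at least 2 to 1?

Prior odds = 0.2/0.8 = 0.25.
Target odds = 2.
Required Bayes factor = 2 ÷ 0.25 = 8.

8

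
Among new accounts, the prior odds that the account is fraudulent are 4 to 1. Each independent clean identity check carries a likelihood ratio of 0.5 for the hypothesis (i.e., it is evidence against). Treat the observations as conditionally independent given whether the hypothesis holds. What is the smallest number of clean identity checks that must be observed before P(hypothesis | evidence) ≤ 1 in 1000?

12

Prior odds = 4.
Likelihood ratio per clean identity check = 0.5.
Target posterior odds = 0.001/0.999 = 1/999.
Need 4 × 0.5ⁿ ≤ 1/999, i.e. 0.5ⁿ ≤ 1/3996.
0.5¹¹ = 1/2048 is still above 1/3996 but 0.5¹² = 1/4096 is at or below it, so n = 12.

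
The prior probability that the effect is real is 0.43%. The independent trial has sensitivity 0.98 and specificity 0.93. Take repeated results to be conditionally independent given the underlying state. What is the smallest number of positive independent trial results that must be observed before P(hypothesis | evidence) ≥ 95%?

4

Prior odds: 0.0043 ÷ 0.9957 = 43/9957.
False-positive rate = 1 − 0.93 = 0.07; likelihood ratio of a positive = 0.98/0.07 = 14.
Target posterior odds = 0.95/0.05 = 19.
Need (43/9957) × 14ⁿ ≥ 19, i.e. 14ⁿ ≥ 189183/43.
14³ = 2744 falls short of 189183/43 but 14⁴ = 38416 reaches it, so n = 4.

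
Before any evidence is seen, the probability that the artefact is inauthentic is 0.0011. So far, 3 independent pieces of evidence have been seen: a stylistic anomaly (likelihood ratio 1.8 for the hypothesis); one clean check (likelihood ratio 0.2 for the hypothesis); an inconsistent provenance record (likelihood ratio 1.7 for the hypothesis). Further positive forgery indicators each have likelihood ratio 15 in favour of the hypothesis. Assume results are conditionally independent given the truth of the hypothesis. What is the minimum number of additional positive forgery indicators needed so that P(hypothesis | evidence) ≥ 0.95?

Prior odds = 0.0011/0.9989 = 11/9989.
Combined Bayes factor of the evidence already in hand = 1.8 × 0.2 × 1.7 = 0.612.
Odds after that evidence = (11/9989) × 0.612 = 1683/2497250.
Target odds = 0.95/0.05 = 19.
Need 15ⁿ ≥ 19 ÷ (1683/2497250) = 47447750/1683.
15³ = 3375 falls short of 47447750/1683 but 15⁴ = 50625 reaches it, so n = 4.

4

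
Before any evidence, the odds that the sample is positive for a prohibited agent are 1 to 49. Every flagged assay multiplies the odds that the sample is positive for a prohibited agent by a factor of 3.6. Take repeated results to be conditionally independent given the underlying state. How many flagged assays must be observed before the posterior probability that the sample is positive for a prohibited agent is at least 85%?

5

Prior odds = 1/49.
Likelihood ratio per flagged assay = 3.6.
Target odds: 0.85 ÷ 0.15 = 17/3.
Need (1/49) × 3.6ⁿ ≥ 17/3, i.e. 3.6ⁿ ≥ 833/3.
3.6⁴ = 167.9616 falls short of 833/3 but 3.6⁵ = 604.66176 reaches it, so n = 5.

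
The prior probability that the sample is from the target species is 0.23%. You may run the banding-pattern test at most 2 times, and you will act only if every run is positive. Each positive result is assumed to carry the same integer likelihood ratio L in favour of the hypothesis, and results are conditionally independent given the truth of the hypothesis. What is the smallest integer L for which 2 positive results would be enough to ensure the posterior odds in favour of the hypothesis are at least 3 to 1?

Prior odds = 0.0023/0.9977 = 23/9977.
Target odds = 3.
Need L² ≥ 3 ÷ (23/9977) = 29931/23.
36² = 1296 < 29931/23 ≤ 1369 = 37², so L = 37.

37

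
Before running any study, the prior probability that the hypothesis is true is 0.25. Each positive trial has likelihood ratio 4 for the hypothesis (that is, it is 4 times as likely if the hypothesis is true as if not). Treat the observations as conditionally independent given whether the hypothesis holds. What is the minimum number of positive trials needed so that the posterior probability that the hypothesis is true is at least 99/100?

5

Prior odds = 0.25/0.75 = 1/3.
Likelihood ratio per positive trial = 4.
Target posterior odds = 0.99/0.01 = 99.
Require 4ⁿ ≥ 99 ÷ (1/3) = 297.
4⁴ = 256 falls short of 297 but 4⁵ = 1024 reaches it, so n = 5.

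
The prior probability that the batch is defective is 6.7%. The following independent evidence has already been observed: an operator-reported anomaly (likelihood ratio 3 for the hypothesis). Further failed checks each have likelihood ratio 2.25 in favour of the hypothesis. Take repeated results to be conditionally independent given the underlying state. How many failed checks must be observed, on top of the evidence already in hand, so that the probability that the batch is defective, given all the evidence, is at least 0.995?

9

Prior odds = 0.067/0.933 = 67/933.
Bayes factor of the evidence already in hand = 3.
Odds after that evidence = (67/933) × 3 = 67/311.
Target odds = 0.995/0.005 = 199.
Need 2.25ⁿ ≥ 199 ÷ (67/311) = 61889/67.
2.25⁸ = 43046721/65536 falls short of 61889/67 but 2.25⁹ = 387420489/262144 reaches it, so n = 9.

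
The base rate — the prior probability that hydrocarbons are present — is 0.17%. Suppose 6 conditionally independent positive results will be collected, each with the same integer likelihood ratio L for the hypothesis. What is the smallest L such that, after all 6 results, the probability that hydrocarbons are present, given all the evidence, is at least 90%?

5

Prior odds = 0.0017/0.9983 = 17/9983.
Target odds = 0.9/0.1 = 9.
Need L⁶ ≥ 9 ÷ (17/9983) = 89847/17.
4⁶ = 4096 < 89847/17 ≤ 15625 = 5⁶, so L = 5.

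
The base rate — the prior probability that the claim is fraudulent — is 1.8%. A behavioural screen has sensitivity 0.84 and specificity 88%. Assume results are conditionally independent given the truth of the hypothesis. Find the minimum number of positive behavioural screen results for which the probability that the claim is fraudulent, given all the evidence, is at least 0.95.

Prior odds: 0.018 ÷ 0.982 = 9/491.
False-positive rate = 1 − 0.88 = 0.12; likelihood ratio of a positive = 0.84/0.12 = 7.
Target posterior odds = 0.95/0.05 = 19.
Require 7ⁿ ≥ 19 ÷ (9/491) = 9329/9.
7³ = 343 falls short of 9329/9 but 7⁴ = 2401 reaches it, so n = 4.

4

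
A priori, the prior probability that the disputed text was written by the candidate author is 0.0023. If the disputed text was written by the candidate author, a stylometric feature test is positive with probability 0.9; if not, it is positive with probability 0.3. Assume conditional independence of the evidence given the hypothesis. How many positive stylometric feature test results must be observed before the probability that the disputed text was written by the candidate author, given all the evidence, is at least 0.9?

Prior odds = 0.0023/0.9977 = 23/9977.
Likelihood ratio of a positive = 0.9/0.3 = 3.
Target posterior odds = 0.9/0.1 = 9.
Need (23/9977) × 3ⁿ ≥ 9, i.e. 3ⁿ ≥ 89793/23.
3⁷ = 2187 falls short of 89793/23 but 3⁸ = 6561 reaches it, so n = 8.

8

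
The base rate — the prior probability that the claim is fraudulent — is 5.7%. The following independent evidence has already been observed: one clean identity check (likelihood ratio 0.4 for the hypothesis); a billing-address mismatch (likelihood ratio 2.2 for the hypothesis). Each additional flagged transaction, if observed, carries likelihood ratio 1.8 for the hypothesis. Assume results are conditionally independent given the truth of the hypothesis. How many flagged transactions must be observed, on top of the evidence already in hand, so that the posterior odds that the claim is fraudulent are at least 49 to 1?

12

Prior odds = 0.057/0.943 = 57/943.
Combined Bayes factor of the evidence already in hand = 0.4 × 2.2 = 0.88.
Odds after that evidence = (57/943) × 0.88 = 1254/23575.
Target odds = 49.
Need 1.8ⁿ ≥ 49 ÷ (1254/23575) = 1155175/1254.
1.8¹¹ ≈642.684 falls short of 1155175/1254 but 1.8¹² ≈1156.83 reaches it, so n = 12.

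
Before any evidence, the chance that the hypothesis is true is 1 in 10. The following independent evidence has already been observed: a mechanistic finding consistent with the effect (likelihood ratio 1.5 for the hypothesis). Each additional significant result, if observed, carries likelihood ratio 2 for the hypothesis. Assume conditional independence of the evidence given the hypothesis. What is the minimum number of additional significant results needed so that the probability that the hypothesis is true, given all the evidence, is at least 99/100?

Prior odds = 0.1/0.9 = 1/9.
Bayes factor of the evidence already in hand = 1.5.
Odds after that evidence = (1/9) × 1.5 = 1/6.
Target odds = 0.99/0.01 = 99.
Need 2ⁿ ≥ 99 ÷ (1/6) = 594.
2⁹ = 512 falls short of 594 but 2¹⁰ = 1024 reaches it, so n = 10.

10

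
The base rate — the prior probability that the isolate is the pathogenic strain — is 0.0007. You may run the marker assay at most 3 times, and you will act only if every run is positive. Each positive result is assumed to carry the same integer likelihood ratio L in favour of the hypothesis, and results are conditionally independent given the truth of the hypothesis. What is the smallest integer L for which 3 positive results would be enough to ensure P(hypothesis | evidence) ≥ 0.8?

18

Prior odds = 0.0007/0.9993 = 7/9993.
Target odds = 0.8/0.2 = 4.
Need L³ ≥ 4 ÷ (7/9993) = 39972/7.
17³ = 4913 < 39972/7 ≤ 5832 = 18³, so L = 18.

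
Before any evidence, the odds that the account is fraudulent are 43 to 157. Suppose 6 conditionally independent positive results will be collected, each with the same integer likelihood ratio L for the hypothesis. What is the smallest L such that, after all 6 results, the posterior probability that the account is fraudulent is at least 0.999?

4

Prior odds = 43/157.
Target odds = 0.999/0.001 = 999.
Need L⁶ ≥ 999 ÷ (43/157) = 156843/43.
3⁶ = 729 < 156843/43 ≤ 4096 = 4⁶, so L = 4.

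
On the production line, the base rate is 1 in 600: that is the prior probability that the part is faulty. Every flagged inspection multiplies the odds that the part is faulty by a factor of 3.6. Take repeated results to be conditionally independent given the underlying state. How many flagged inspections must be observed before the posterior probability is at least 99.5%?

Prior odds: (1/600) ÷ (599/600) = 1/599.
Likelihood ratio per flagged inspection = 3.6.
Target odds: 0.995 ÷ 0.005 = 199.
Need (1/599) × 3.6ⁿ ≥ 199, i.e. 3.6ⁿ ≥ 119201.
3.6⁹ ≈101560 falls short of 119201 but 3.6¹⁰ ≈365616 reaches it, so n = 10.

10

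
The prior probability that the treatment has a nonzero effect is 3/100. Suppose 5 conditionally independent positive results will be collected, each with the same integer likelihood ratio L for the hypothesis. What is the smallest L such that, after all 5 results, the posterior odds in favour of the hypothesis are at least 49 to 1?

Prior odds = 0.03/0.97 = 3/97.
Target odds = 49.
Need L⁵ ≥ 49 ÷ (3/97) = 4753/3.
4⁵ = 1024 < 4753/3 ≤ 3125 = 5⁵, so L = 5.

5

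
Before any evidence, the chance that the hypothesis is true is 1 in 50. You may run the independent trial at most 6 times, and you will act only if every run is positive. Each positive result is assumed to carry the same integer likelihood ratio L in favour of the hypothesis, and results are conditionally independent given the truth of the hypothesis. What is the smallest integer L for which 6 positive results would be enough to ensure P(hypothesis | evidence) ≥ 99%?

5

Prior odds = 0.02/0.98 = 1/49.
Target odds = 0.99/0.01 = 99.
Need L⁶ ≥ 99 ÷ (1/49) = 4851.
4⁶ = 4096 < 4851 ≤ 15625 = 5⁶, so L = 5.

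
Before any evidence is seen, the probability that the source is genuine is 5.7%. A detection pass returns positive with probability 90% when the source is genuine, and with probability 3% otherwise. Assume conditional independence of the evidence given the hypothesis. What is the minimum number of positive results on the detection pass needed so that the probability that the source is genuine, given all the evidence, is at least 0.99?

Prior odds = 0.057/0.943 = 57/943.
Likelihood ratio of a positive result = 0.9/0.03 = 30.
Target odds: 0.99 ÷ 0.01 = 99.
Require 30ⁿ ≥ 99 ÷ (57/943) = 31119/19.
30² = 900 falls short of 31119/19 but 30³ = 27000 reaches it, so n = 3.

3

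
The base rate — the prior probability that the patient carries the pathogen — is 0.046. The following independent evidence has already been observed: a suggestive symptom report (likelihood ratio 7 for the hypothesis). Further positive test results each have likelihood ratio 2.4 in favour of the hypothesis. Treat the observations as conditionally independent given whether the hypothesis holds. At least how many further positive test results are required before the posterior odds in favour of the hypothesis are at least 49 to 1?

Prior odds = 0.046/0.954 = 23/477.
Bayes factor of the evidence already in hand = 7.
Odds after that evidence = (23/477) × 7 = 161/477.
Target odds = 49.
Need 2.4ⁿ ≥ 49 ÷ (161/477) = 3339/23.
2.4⁵ = 79.62624 falls short of 3339/23 but 2.4⁶ = 2985984/15625 reaches it, so n = 6.

6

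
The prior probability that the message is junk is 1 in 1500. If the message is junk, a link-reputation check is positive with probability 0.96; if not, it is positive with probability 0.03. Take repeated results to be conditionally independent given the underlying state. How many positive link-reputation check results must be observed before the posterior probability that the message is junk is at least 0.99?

Prior odds: (1/1500) ÷ (1499/1500) = 1/1499.
Likelihood ratio of a positive = 0.96/0.03 = 32.
Target posterior odds = 0.99/0.01 = 99.
Need (1/1499) × 32ⁿ ≥ 99, i.e. 32ⁿ ≥ 148401.
32³ = 32768 falls short of 148401 but 32⁴ = 1048576 reaches it, so n = 4.

4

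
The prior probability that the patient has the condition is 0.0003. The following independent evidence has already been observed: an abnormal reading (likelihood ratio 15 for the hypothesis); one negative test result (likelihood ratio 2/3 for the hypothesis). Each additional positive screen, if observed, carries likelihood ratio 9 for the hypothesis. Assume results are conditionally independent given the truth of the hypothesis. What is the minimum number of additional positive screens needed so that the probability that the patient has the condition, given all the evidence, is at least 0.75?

4

Prior odds = 0.0003/0.9997 = 3/9997.
Combined Bayes factor of the evidence already in hand = 15 × (2/3) = 10.
Odds after that evidence = (3/9997) × 10 = 30/9997.
Target odds = 0.75/0.25 = 3.
Need 9ⁿ ≥ 3 ÷ (30/9997) = 999.7.
9³ = 729 falls short of 999.7 but 9⁴ = 6561 reaches it, so n = 4.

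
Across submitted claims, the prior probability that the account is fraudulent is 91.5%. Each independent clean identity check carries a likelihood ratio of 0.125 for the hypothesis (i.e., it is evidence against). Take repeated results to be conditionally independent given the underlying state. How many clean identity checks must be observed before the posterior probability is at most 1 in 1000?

Prior odds: 0.915 ÷ 0.085 = 183/17.
Likelihood ratio per clean identity check = 0.125.
Target posterior odds = 0.001/0.999 = 1/999.
Require 0.125ⁿ ≤ 1/999 ÷ (183/17) = 17/182817.
0.125⁴ = 1/4096 is still above 17/182817 but 0.125⁵ = 1/32768 is at or below it, so n = 5.

5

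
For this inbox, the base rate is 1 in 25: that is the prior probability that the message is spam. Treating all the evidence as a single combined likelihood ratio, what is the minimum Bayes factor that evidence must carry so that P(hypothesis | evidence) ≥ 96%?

576

Prior odds = 0.04/0.96 = 1/24.
Target odds = 0.96/0.04 = 24.
Required Bayes factor = 24 ÷ (1/24) = 576.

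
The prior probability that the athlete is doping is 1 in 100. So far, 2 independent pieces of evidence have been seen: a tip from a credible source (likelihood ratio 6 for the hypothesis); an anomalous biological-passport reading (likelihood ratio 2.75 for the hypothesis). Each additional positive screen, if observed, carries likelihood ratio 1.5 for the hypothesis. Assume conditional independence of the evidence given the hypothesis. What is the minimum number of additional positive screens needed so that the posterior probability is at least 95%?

Prior odds = 0.01/0.99 = 1/99.
Combined Bayes factor of the evidence already in hand = 6 × 2.75 = 16.5.
Odds after that evidence = (1/99) × 16.5 = 1/6.
Target odds = 0.95/0.05 = 19.
Need 1.5ⁿ ≥ 19 ÷ (1/6) = 114.
1.5¹¹ = 177147/2048 falls short of 114 but 1.5¹² = 531441/4096 reaches it, so n = 12.

12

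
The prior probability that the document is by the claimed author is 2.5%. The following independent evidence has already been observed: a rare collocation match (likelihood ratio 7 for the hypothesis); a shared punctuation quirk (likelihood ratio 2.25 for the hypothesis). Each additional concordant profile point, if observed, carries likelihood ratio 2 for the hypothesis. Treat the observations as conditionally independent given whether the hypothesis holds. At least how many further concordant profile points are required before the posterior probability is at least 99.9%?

12

Prior odds = 0.025/0.975 = 1/39.
Combined Bayes factor of the evidence already in hand = 7 × 2.25 = 15.75.
Odds after that evidence = (1/39) × 15.75 = 21/52.
Target odds = 0.999/0.001 = 999.
Need 2ⁿ ≥ 999 ÷ (21/52) = 17316/7.
2¹¹ = 2048 falls short of 17316/7 but 2¹² = 4096 reaches it, so n = 12.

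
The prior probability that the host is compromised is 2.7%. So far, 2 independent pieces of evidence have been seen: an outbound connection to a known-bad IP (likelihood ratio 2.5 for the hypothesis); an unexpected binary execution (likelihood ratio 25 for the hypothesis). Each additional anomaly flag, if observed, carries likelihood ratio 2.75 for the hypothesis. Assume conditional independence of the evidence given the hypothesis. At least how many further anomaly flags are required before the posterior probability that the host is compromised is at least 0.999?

Prior odds = 0.027/0.973 = 27/973.
Combined Bayes factor of the evidence already in hand = 2.5 × 25 = 62.5.
Odds after that evidence = (27/973) × 62.5 = 3375/1946.
Target odds = 0.999/0.001 = 999.
Need 2.75ⁿ ≥ 999 ÷ (3375/1946) = 576.016.
2.75⁶ = 1771561/4096 falls short of 576.016 but 2.75⁷ = 19487171/16384 reaches it, so n = 7.

7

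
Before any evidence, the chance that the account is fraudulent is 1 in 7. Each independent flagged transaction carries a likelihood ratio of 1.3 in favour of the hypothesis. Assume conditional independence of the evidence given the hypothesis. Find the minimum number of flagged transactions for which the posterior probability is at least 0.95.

19

Prior odds = (1/7)/(6/7) = 1/6.
Likelihood ratio per flagged transaction = 1.3.
Target odds: 0.95 ÷ 0.05 = 19.
Require 1.3ⁿ ≥ 19 ÷ (1/6) = 114.
1.3¹⁸ ≈112.455 falls short of 114 but 1.3¹⁹ ≈146.192 reaches it, so n = 19.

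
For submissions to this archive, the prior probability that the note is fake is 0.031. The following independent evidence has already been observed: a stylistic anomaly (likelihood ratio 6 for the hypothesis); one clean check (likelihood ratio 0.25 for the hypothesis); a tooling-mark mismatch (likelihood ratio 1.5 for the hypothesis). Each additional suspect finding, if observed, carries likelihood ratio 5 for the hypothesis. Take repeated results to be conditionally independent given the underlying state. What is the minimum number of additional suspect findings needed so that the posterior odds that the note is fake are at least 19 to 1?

Prior odds = 0.031/0.969 = 31/969.
Combined Bayes factor of the evidence already in hand = 6 × 0.25 × 1.5 = 2.25.
Odds after that evidence = (31/969) × 2.25 = 93/1292.
Target odds = 19.
Need 5ⁿ ≥ 19 ÷ (93/1292) = 24548/93.
5³ = 125 falls short of 24548/93 but 5⁴ = 625 reaches it, so n = 4.

4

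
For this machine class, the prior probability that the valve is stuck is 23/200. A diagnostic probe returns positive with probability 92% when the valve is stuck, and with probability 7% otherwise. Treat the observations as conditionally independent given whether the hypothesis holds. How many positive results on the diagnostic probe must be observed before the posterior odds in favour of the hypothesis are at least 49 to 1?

3

Prior odds: 0.115 ÷ 0.885 = 23/177.
Likelihood ratio of a positive result = 0.92/0.07 = 92/7.
Target odds = 49.
Need (23/177) × (92/7)ⁿ ≥ 49, i.e. (92/7)ⁿ ≥ 8673/23.
(92/7)² = 8464/49 falls short of 8673/23 but (92/7)³ = 778688/343 reaches it, so n = 3.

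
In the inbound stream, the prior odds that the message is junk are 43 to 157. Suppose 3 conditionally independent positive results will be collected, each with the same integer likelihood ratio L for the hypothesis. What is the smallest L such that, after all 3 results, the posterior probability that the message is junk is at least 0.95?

5

Prior odds = 43/157.
Target odds = 0.95/0.05 = 19.
Need L³ ≥ 19 ÷ (43/157) = 2983/43.
4³ = 64 < 2983/43 ≤ 125 = 5³, so L = 5.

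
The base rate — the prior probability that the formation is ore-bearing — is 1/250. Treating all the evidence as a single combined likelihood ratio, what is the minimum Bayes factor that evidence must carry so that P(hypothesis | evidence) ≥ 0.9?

Prior odds = 0.004/0.996 = 1/249.
Target odds = 0.9/0.1 = 9.
Required Bayes factor = 9 ÷ (1/249) = 2241.

2241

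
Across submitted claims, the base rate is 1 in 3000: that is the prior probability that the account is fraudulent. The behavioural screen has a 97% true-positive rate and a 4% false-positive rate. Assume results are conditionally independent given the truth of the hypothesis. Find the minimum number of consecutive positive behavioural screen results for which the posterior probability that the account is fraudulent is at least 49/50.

Prior odds = (1/3000)/(2999/3000) = 1/2999.
Likelihood ratio of a positive result = 0.97/0.04 = 24.25.
Target posterior odds = 0.98/0.02 = 49.
Need (1/2999) × 24.25ⁿ ≥ 49, i.e. 24.25ⁿ ≥ 146951.
24.25³ = 912673/64 falls short of 146951 but 24.25⁴ = 88529281/256 reaches it, so n = 4.

4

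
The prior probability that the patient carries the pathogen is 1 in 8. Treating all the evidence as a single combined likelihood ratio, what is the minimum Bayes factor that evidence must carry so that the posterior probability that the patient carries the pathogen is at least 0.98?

343

Prior odds = 0.125/0.875 = 1/7.
Target odds = 0.98/0.02 = 49.
Required Bayes factor = 49 ÷ (1/7) = 343.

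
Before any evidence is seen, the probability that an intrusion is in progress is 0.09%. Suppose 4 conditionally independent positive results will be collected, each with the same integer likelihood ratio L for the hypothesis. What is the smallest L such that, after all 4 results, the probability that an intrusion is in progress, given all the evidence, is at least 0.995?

Prior odds = 0.0009/0.9991 = 9/9991.
Target odds = 0.995/0.005 = 199.
Need L⁴ ≥ 199 ÷ (9/9991) = 1988209/9.
21⁴ = 194481 < 1988209/9 ≤ 234256 = 22⁴, so L = 22.

22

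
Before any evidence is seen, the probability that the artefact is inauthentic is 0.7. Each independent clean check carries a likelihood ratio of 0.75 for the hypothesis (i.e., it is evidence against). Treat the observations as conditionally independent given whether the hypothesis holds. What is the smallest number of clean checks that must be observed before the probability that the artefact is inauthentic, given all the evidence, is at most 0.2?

Prior odds: 0.7 ÷ 0.3 = 7/3.
Likelihood ratio per clean check = 0.75.
Target posterior odds = 0.2/0.8 = 0.25.
Require 0.75ⁿ ≤ 0.25 ÷ (7/3) = 3/28.
0.75⁷ = 2187/16384 is still above 3/28 but 0.75⁸ = 6561/65536 is at or below it, so n = 8.

8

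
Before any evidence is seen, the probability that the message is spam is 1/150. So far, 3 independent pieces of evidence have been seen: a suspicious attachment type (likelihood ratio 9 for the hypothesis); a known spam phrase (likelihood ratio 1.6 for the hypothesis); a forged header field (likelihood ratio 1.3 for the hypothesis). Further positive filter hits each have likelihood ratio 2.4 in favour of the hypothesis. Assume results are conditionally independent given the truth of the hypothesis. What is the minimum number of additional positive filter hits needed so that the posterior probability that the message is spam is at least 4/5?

Prior odds = (1/150)/(149/150) = 1/149.
Combined Bayes factor of the evidence already in hand = 9 × 1.6 × 1.3 = 18.72.
Odds after that evidence = (1/149) × 18.72 = 468/3725.
Target odds = 0.8/0.2 = 4.
Need 2.4ⁿ ≥ 4 ÷ (468/3725) = 3725/117.
2.4³ = 13.824 falls short of 3725/117 but 2.4⁴ = 33.1776 reaches it, so n = 4.

4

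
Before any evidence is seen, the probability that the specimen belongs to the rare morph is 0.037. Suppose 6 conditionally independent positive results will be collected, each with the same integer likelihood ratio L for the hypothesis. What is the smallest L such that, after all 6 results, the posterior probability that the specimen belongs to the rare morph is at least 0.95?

Prior odds = 0.037/0.963 = 37/963.
Target odds = 0.95/0.05 = 19.
Need L⁶ ≥ 19 ÷ (37/963) = 18297/37.
2⁶ = 64 < 18297/37 ≤ 729 = 3⁶, so L = 3.

3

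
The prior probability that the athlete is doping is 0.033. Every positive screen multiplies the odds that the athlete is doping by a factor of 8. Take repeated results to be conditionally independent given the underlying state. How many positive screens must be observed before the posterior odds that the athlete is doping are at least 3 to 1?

Prior odds: 0.033 ÷ 0.967 = 33/967.
Likelihood ratio per positive screen = 8.
Target odds = 3.
Require 8ⁿ ≥ 3 ÷ (33/967) = 967/11.
8² = 64 falls short of 967/11 but 8³ = 512 reaches it, so n = 3.

3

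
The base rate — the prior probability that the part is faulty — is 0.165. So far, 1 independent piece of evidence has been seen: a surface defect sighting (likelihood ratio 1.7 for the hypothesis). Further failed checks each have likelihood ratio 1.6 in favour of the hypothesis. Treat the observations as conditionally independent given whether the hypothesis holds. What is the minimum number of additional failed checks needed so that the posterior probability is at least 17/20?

7

Prior odds = 0.165/0.835 = 33/167.
Bayes factor of the evidence already in hand = 1.7.
Odds after that evidence = (33/167) × 1.7 = 561/1670.
Target odds = 0.85/0.15 = 17/3.
Need 1.6ⁿ ≥ 17/3 ÷ (561/1670) = 1670/99.
1.6⁶ = 262144/15625 falls short of 1670/99 but 1.6⁷ = 2097152/78125 reaches it, so n = 7.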